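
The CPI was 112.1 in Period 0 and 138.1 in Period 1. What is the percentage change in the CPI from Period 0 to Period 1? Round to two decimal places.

23.19%

Change = (138.1 − 112.1) / 112.1 × 100
       = 26.0 / 112.1 × 100 = 23.1936%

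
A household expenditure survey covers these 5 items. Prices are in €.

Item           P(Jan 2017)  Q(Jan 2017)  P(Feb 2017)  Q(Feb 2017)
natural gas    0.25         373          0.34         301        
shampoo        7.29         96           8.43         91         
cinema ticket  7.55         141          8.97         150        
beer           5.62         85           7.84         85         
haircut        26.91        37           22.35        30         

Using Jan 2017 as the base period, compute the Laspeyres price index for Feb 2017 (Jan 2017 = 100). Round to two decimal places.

110.90

Laspeyres price index uses base-period quantities as weights.
ΣP(Feb 2017)·Q(Jan 2017) = 0.34×373 + 8.43×96 + 8.97×141 + 7.84×85 + 22.35×37 = 126.82 + 809.28 + 1264.77 + 666.4 + 826.95 = 3694.22
ΣP(Jan 2017)·Q(Jan 2017) = 0.25×373 + 7.29×96 + 7.55×141 + 5.62×85 + 26.91×37 = 93.25 + 699.84 + 1064.55 + 477.7 + 995.67 = 3331.01
Index = 3694.22 / 3331.01 × 100 = 110.9039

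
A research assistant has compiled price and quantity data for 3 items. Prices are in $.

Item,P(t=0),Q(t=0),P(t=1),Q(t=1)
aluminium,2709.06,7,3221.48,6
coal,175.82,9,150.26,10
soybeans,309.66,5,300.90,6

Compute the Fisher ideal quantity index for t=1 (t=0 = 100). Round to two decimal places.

Laspeyres component (base-period weights):
ΣP(t=0)Q(t=1) = 2709.06×6 + 175.82×10 + 309.66×6 = 16254.36 + 1758.2 + 1857.96 = 19870.52
ΣP(t=0)Q(t=0) = 2709.06×7 + 175.82×9 + 309.66×5 = 18963.42 + 1582.38 + 1548.3 = 22094.1
L = 19870.52 / 22094.1 × 100 = 89.9359
Paasche component (current-period weights):
ΣP(t=1)Q(t=1) = 3221.48×6 + 150.26×10 + 300.90×6 = 19328.88 + 1502.6 + 1805.4 = 22636.88
ΣP(t=1)Q(t=0) = 3221.48×7 + 150.26×9 + 300.90×5 = 22550.36 + 1352.34 + 1504.5 = 25407.2
P = 22636.88 / 25407.2 × 100 = 89.0963
Fisher = √(L × P) = √(89.9359 × 89.0963) = 89.5151

89.52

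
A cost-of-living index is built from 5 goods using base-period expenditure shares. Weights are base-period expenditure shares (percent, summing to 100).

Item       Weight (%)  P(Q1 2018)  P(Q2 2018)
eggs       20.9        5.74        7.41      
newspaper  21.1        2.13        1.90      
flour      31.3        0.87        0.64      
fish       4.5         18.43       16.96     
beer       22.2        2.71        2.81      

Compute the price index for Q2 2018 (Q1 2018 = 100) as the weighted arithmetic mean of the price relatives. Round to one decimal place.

eggs: 20.9 × (7.41/5.74) = 20.9 × 1.290941 = 26.9807
newspaper: 21.1 × (1.90/2.13) = 21.1 × 0.892019 = 18.8216
flour: 31.3 × (0.64/0.87) = 31.3 × 0.735632 = 23.0253
fish: 4.5 × (16.96/18.43) = 4.5 × 0.920239 = 4.1411
beer: 22.2 × (2.81/2.71) = 22.2 × 1.036900 = 23.0192
Index = Σ wᵢ·(p₁ᵢ/p₀ᵢ) = 26.9807 + 18.8216 + 23.0253 + 4.1411 + 23.0192 = 95.9878

96.0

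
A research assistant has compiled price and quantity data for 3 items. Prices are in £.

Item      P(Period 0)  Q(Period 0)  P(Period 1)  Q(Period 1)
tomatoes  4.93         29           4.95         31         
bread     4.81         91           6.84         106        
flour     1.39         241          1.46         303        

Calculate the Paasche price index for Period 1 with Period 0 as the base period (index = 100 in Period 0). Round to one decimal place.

121.9

Paasche price index uses current-period quantities as weights.
ΣP(Period 1)·Q(Period 1) = 4.95×31 + 6.84×106 + 1.46×303 = 153.45 + 725.04 + 442.38 = 1320.87
ΣP(Period 0)·Q(Period 1) = 4.93×31 + 4.81×106 + 1.39×303 = 152.83 + 509.86 + 421.17 = 1083.86
Index = 1320.87 / 1083.86 × 100 = 121.8672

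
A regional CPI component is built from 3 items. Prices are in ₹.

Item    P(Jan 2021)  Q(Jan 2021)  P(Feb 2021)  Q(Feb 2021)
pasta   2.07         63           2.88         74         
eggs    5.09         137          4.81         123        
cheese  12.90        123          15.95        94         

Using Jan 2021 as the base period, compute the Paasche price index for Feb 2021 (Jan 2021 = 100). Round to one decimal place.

Paasche price index uses current-period quantities as weights.
ΣP(Feb 2021)·Q(Feb 2021) = 2.88×74 + 4.81×123 + 15.95×94 = 213.12 + 591.63 + 1499.3 = 2304.05
ΣP(Jan 2021)·Q(Feb 2021) = 2.07×74 + 5.09×123 + 12.90×94 = 153.18 + 626.07 + 1212.6 = 1991.85
Index = 2304.05 / 1991.85 × 100 = 115.6739

115.7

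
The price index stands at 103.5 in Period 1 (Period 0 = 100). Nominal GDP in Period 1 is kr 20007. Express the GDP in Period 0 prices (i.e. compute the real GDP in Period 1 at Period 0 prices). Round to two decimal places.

Real = Nominal ÷ (Index/100) = 20007 ÷ (103.5/100)
     = 20007 ÷ 1.035 = 19330.4348

19330.43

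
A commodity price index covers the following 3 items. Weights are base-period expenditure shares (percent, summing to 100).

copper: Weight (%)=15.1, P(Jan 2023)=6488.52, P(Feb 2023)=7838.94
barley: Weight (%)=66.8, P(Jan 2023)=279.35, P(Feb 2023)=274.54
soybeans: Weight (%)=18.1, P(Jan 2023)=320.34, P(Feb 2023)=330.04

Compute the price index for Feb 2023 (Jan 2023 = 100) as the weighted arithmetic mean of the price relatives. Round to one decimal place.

copper: 15.1 × (7838.94/6488.52) = 15.1 × 1.208125 = 18.2427
barley: 66.8 × (274.54/279.35) = 66.8 × 0.982781 = 65.6498
soybeans: 18.1 × (330.04/320.34) = 18.1 × 1.030280 = 18.6481
Index = Σ wᵢ·(p₁ᵢ/p₀ᵢ) = 18.2427 + 65.6498 + 18.6481 = 102.5406

102.5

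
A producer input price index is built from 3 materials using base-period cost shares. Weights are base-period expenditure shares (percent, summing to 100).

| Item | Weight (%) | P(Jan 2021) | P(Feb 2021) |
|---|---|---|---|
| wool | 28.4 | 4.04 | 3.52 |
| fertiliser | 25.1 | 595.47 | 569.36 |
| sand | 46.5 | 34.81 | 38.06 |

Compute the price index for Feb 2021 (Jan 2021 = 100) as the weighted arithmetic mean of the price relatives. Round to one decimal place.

wool: 28.4 × (3.52/4.04) = 28.4 × 0.871287 = 24.7446
fertiliser: 25.1 × (569.36/595.47) = 25.1 × 0.956152 = 23.9994
sand: 46.5 × (38.06/34.81) = 46.5 × 1.093364 = 50.8414
Index = Σ wᵢ·(p₁ᵢ/p₀ᵢ) = 24.7446 + 23.9994 + 50.8414 = 99.5854

99.6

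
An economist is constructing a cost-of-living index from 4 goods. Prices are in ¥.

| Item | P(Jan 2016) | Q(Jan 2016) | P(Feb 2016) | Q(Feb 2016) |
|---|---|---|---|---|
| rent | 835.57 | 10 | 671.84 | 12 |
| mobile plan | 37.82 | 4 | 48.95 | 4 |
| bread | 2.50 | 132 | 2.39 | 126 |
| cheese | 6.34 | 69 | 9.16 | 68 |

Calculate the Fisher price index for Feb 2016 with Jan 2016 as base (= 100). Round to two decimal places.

Laspeyres component (base-period weights):
ΣP(Feb 2016)Q(Jan 2016) = 671.84×10 + 48.95×4 + 2.39×132 + 9.16×69 = 6718.4 + 195.8 + 315.48 + 632.04 = 7861.72
ΣP(Jan 2016)Q(Jan 2016) = 835.57×10 + 37.82×4 + 2.50×132 + 6.34×69 = 8355.7 + 151.28 + 330 + 437.46 = 9274.44
L = 7861.72 / 9274.44 × 100 = 84.7676
Paasche component (current-period weights):
ΣP(Feb 2016)Q(Feb 2016) = 671.84×12 + 48.95×4 + 2.39×126 + 9.16×68 = 8062.08 + 195.8 + 301.14 + 622.88 = 9181.9
ΣP(Jan 2016)Q(Feb 2016) = 835.57×12 + 37.82×4 + 2.50×126 + 6.34×68 = 10026.84 + 151.28 + 315 + 431.12 = 10924.24
P = 9181.9 / 10924.24 × 100 = 84.0507
Fisher = √(L × P) = √(84.7676 × 84.0507) = 84.4084

84.41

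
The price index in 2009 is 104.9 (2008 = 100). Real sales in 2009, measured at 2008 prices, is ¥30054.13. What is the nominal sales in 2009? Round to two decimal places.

Nominal = Real × (Index/100) = 30054.13 × (104.9/100)
        = 30054.13 × 1.049 = 31526.7824

31526.78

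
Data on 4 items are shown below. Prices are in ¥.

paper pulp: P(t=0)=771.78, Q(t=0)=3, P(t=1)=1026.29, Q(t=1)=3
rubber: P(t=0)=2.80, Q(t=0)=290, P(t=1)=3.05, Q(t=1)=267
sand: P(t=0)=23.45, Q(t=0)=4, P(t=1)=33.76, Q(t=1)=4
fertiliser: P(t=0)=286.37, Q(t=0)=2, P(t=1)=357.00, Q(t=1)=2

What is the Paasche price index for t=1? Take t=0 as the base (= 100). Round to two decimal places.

Paasche price index uses current-period quantities as weights.
ΣP(t=1)·Q(t=1) = 1026.29×3 + 3.05×267 + 33.76×4 + 357.00×2 = 3078.87 + 814.35 + 135.04 + 714 = 4742.26
ΣP(t=0)·Q(t=1) = 771.78×3 + 2.80×267 + 23.45×4 + 286.37×2 = 2315.34 + 747.6 + 93.8 + 572.74 = 3729.48
Index = 4742.26 / 3729.48 × 100 = 127.1561

127.16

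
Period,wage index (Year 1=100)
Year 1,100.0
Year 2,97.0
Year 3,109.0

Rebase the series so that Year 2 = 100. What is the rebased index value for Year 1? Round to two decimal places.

103.09

Rebased(Year 1) = 100.0 / 97.0 × 100 = 103.0928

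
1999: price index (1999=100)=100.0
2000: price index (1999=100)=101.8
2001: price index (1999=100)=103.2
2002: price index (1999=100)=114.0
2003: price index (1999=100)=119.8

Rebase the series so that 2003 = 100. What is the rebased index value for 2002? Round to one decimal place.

Rebased(2002) = 114.0 / 119.8 × 100 = 95.1586

95.2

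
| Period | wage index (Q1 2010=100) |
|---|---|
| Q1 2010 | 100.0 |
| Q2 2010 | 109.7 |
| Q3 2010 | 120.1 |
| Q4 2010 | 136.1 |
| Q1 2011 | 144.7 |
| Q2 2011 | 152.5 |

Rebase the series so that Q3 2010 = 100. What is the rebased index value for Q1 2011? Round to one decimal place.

Rebased(Q1 2011) = 144.7 / 120.1 × 100 = 120.4829

120.5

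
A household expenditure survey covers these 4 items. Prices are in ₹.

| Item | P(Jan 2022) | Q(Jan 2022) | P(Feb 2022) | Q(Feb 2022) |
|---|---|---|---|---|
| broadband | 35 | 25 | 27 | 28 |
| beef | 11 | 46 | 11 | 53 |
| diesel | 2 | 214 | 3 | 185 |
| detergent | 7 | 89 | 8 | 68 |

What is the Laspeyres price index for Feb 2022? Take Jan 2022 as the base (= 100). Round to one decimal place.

Laspeyres price index uses base-period quantities as weights.
ΣP(Feb 2022)·Q(Jan 2022) = 27×25 + 11×46 + 3×214 + 8×89 = 675 + 506 + 642 + 712 = 2535
ΣP(Jan 2022)·Q(Jan 2022) = 35×25 + 11×46 + 2×214 + 7×89 = 875 + 506 + 428 + 623 = 2432
Index = 2535 / 2432 × 100 = 104.2352

104.2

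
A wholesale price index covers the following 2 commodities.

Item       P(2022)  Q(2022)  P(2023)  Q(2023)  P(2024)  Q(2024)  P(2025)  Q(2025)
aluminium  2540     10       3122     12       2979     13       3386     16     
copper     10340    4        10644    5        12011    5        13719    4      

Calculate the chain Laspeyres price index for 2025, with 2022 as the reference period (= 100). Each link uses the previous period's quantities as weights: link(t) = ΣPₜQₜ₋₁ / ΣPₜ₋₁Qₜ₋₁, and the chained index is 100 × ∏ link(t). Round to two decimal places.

133.13

Link 2022→2023:
ΣP(2023)Q(2022) = 3122×10 + 10644×4 = 31220 + 42576 = 73796
ΣP(2022)Q(2022) = 2540×10 + 10340×4 = 25400 + 41360 = 66760
link = 73796/66760 = 1.105392
Link 2023→2024:
ΣP(2024)Q(2023) = 2979×12 + 12011×5 = 35748 + 60055 = 95803
ΣP(2023)Q(2023) = 3122×12 + 10644×5 = 37464 + 53220 = 90684
link = 95803/90684 = 1.056449
Link 2024→2025:
ΣP(2025)Q(2024) = 3386×13 + 13719×5 = 44018 + 68595 = 112613
ΣP(2024)Q(2024) = 2979×13 + 12011×5 = 38727 + 60055 = 98782
link = 112613/98782 = 1.140015
Chained index = 100 × 1.105392 × 1.056449 × 1.140015 = 133.1299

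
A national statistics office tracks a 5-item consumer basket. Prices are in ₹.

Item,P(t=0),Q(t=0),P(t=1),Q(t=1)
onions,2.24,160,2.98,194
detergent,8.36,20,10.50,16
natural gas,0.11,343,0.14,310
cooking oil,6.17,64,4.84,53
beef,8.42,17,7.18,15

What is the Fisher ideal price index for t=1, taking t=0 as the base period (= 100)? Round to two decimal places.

107.59

Laspeyres component (base-period weights):
ΣP(t=1)Q(t=0) = 2.98×160 + 10.50×20 + 0.14×343 + 4.84×64 + 7.18×17 = 476.8 + 210 + 48.02 + 309.76 + 122.06 = 1166.64
ΣP(t=0)Q(t=0) = 2.24×160 + 8.36×20 + 0.11×343 + 6.17×64 + 8.42×17 = 358.4 + 167.2 + 37.73 + 394.88 + 143.14 = 1101.35
L = 1166.64 / 1101.35 × 100 = 105.9282
Paasche component (current-period weights):
ΣP(t=1)Q(t=1) = 2.98×194 + 10.50×16 + 0.14×310 + 4.84×53 + 7.18×15 = 578.12 + 168 + 43.4 + 256.52 + 107.7 = 1153.74
ΣP(t=0)Q(t=1) = 2.24×194 + 8.36×16 + 0.11×310 + 6.17×53 + 8.42×15 = 434.56 + 133.76 + 34.1 + 327.01 + 126.3 = 1055.73
P = 1153.74 / 1055.73 × 100 = 109.2836
Fisher = √(L × P) = √(105.9282 × 109.2836) = 107.5928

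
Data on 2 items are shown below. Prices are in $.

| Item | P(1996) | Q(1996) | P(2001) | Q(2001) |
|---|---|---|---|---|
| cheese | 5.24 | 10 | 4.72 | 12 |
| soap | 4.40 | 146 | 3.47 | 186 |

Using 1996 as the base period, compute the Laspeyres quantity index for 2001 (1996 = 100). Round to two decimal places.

Laspeyres quantity index uses base-period prices as weights.
ΣP(1996)·Q(2001) = 5.24×12 + 4.40×186 = 62.88 + 818.4 = 881.28
ΣP(1996)·Q(1996) = 5.24×10 + 4.40×146 = 52.4 + 642.4 = 694.8
Index = 881.28 / 694.8 × 100 = 126.8394

126.84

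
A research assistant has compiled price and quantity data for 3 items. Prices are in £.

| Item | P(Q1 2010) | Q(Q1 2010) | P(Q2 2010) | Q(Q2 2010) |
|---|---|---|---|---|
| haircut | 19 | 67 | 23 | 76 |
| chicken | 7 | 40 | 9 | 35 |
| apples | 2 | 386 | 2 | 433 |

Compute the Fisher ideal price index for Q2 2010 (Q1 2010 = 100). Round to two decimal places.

Laspeyres component (base-period weights):
ΣP(Q2 2010)Q(Q1 2010) = 23×67 + 9×40 + 2×386 = 1541 + 360 + 772 = 2673
ΣP(Q1 2010)Q(Q1 2010) = 19×67 + 7×40 + 2×386 = 1273 + 280 + 772 = 2325
L = 2673 / 2325 × 100 = 114.9677
Paasche component (current-period weights):
ΣP(Q2 2010)Q(Q2 2010) = 23×76 + 9×35 + 2×433 = 1748 + 315 + 866 = 2929
ΣP(Q1 2010)Q(Q2 2010) = 19×76 + 7×35 + 2×433 = 1444 + 245 + 866 = 2555
P = 2929 / 2555 × 100 = 114.6380
Fisher = √(L × P) = √(114.9677 × 114.6380) = 114.8027

114.80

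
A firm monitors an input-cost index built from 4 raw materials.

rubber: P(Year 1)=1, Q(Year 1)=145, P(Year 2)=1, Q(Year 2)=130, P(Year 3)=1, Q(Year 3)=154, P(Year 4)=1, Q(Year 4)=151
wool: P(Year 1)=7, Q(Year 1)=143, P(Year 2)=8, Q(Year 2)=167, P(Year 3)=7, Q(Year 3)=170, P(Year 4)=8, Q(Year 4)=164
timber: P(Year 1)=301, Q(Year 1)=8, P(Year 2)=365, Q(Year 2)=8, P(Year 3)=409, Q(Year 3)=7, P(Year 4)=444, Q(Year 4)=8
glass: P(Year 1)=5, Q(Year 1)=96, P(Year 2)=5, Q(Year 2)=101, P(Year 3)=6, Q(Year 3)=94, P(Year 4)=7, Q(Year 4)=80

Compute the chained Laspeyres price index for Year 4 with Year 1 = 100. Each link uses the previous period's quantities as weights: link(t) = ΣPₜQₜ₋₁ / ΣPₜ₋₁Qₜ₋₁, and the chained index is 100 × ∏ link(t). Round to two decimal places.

Link Year 1→Year 2:
ΣP(Year 2)Q(Year 1) = 1×145 + 8×143 + 365×8 + 5×96 = 145 + 1144 + 2920 + 480 = 4689
ΣP(Year 1)Q(Year 1) = 1×145 + 7×143 + 301×8 + 5×96 = 145 + 1001 + 2408 + 480 = 4034
link = 4689/4034 = 1.162370
Link Year 2→Year 3:
ΣP(Year 3)Q(Year 2) = 1×130 + 7×167 + 409×8 + 6×101 = 130 + 1169 + 3272 + 606 = 5177
ΣP(Year 2)Q(Year 2) = 1×130 + 8×167 + 365×8 + 5×101 = 130 + 1336 + 2920 + 505 = 4891
link = 5177/4891 = 1.058475
Link Year 3→Year 4:
ΣP(Year 4)Q(Year 3) = 1×154 + 8×170 + 444×7 + 7×94 = 154 + 1360 + 3108 + 658 = 5280
ΣP(Year 3)Q(Year 3) = 1×154 + 7×170 + 409×7 + 6×94 = 154 + 1190 + 2863 + 564 = 4771
link = 5280/4771 = 1.106686
Chained index = 100 × 1.162370 × 1.058475 × 1.106686 = 136.1599

136.16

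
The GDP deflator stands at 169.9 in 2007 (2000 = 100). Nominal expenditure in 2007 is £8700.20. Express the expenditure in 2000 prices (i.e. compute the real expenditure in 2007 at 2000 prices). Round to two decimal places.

5120.78

Real = Nominal ÷ (Index/100) = 8700.20 ÷ (169.9/100)
     = 8700.20 ÷ 1.699 = 5120.7769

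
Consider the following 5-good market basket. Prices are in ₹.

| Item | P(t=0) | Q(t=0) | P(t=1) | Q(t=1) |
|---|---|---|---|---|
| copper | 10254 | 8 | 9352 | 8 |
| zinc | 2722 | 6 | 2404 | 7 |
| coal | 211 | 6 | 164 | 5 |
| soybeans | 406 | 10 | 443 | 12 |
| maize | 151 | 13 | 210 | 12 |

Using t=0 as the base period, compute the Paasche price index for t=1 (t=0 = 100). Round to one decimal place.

92.2

Paasche price index uses current-period quantities as weights.
ΣP(t=1)·Q(t=1) = 9352×8 + 2404×7 + 164×5 + 443×12 + 210×12 = 74816 + 16828 + 820 + 5316 + 2520 = 100300
ΣP(t=0)·Q(t=1) = 10254×8 + 2722×7 + 211×5 + 406×12 + 151×12 = 82032 + 19054 + 1055 + 4872 + 1812 = 108825
Index = 100300 / 108825 × 100 = 92.1663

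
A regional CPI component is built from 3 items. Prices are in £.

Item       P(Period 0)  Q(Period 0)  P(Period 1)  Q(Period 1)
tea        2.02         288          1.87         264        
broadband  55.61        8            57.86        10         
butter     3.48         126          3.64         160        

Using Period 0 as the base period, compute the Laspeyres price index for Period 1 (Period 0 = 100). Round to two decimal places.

Laspeyres price index uses base-period quantities as weights.
ΣP(Period 1)·Q(Period 0) = 1.87×288 + 57.86×8 + 3.64×126 = 538.56 + 462.88 + 458.64 = 1460.08
ΣP(Period 0)·Q(Period 0) = 2.02×288 + 55.61×8 + 3.48×126 = 581.76 + 444.88 + 438.48 = 1465.12
Index = 1460.08 / 1465.12 × 100 = 99.6560

99.66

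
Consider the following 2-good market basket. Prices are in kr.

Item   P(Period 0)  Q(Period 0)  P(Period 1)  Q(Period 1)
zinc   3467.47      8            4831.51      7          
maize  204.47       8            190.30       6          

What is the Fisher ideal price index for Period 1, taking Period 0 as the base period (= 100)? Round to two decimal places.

136.94

Laspeyres component (base-period weights):
ΣP(Period 1)Q(Period 0) = 4831.51×8 + 190.30×8 = 38652.08 + 1522.4 = 40174.48
ΣP(Period 0)Q(Period 0) = 3467.47×8 + 204.47×8 = 27739.76 + 1635.76 = 29375.52
L = 40174.48 / 29375.52 × 100 = 136.7618
Paasche component (current-period weights):
ΣP(Period 1)Q(Period 1) = 4831.51×7 + 190.30×6 = 33820.57 + 1141.8 = 34962.37
ΣP(Period 0)Q(Period 1) = 3467.47×7 + 204.47×6 = 24272.29 + 1226.82 = 25499.11
P = 34962.37 / 25499.11 × 100 = 137.1121
Fisher = √(L × P) = √(136.7618 × 137.1121) = 136.9368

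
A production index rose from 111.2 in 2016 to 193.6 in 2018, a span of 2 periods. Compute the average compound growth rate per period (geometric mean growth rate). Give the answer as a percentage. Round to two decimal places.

31.95%

Growth factor = (193.6/111.2)^(1/2) = (1.741007)^(1/2) = 1.319472
Growth rate = 1.319472 − 1 = 0.319472 = 31.9472%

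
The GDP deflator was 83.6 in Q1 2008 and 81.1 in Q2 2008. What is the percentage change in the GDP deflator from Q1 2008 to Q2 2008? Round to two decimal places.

Change = (81.1 − 83.6) / 83.6 × 100
       = -2.5 / 83.6 × 100 = -2.9904%

-2.99%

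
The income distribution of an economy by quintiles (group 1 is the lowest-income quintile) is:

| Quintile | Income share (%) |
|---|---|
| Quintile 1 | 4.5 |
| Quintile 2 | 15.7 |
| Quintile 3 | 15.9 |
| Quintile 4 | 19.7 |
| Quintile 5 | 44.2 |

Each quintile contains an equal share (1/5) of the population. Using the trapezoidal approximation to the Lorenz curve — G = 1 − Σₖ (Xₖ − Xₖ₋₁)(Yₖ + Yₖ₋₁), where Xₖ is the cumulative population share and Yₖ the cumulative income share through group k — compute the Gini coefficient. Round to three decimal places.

Cumulative income shares Yₖ: 0.0450, 0.2020, 0.3610, 0.5580, 1.0000
Σ (Xₖ−Xₖ₋₁)(Yₖ+Yₖ₋₁) = (1/5)(0.0450+0.0000) + (1/5)(0.2020+0.0450) + (1/5)(0.3610+0.2020) + (1/5)(0.5580+0.3610) + (1/5)(1.0000+0.5580)
  = 0.0090 + 0.0494 + 0.1126 + 0.1838 + 0.3116 = 0.6664
G = 1 − 0.6664 = 0.3336

0.334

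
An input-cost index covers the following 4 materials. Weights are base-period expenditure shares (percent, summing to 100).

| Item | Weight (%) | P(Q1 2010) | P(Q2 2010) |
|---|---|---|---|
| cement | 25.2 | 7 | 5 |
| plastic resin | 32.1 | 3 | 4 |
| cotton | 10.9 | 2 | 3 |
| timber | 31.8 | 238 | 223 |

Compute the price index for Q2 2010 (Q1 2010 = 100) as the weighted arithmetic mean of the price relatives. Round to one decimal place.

cement: 25.2 × (5/7) = 25.2 × 0.714286 = 18.0000
plastic resin: 32.1 × (4/3) = 32.1 × 1.333333 = 42.8000
cotton: 10.9 × (3/2) = 10.9 × 1.500000 = 16.3500
timber: 31.8 × (223/238) = 31.8 × 0.936975 = 29.7958
Index = Σ wᵢ·(p₁ᵢ/p₀ᵢ) = 18.0000 + 42.8000 + 16.3500 + 29.7958 = 106.9458

106.9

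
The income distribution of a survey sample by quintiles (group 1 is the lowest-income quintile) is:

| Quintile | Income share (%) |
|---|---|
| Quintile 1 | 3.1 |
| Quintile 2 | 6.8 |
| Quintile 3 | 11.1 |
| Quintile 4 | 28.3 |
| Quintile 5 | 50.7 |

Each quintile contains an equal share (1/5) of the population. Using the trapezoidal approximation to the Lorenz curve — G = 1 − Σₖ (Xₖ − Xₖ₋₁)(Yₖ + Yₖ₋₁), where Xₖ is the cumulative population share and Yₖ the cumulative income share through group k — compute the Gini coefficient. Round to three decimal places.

Cumulative income shares Yₖ: 0.0310, 0.0990, 0.2100, 0.4930, 1.0000
Σ (Xₖ−Xₖ₋₁)(Yₖ+Yₖ₋₁) = (1/5)(0.0310+0.0000) + (1/5)(0.0990+0.0310) + (1/5)(0.2100+0.0990) + (1/5)(0.4930+0.2100) + (1/5)(1.0000+0.4930)
  = 0.0062 + 0.0260 + 0.0618 + 0.1406 + 0.2986 = 0.5332
G = 1 − 0.5332 = 0.4668

0.467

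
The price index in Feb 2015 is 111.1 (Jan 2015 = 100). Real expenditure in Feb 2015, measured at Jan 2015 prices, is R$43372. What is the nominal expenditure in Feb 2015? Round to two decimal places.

Nominal = Real × (Index/100) = 43372 × (111.1/100)
        = 43372 × 1.111 = 48186.2920

48186.29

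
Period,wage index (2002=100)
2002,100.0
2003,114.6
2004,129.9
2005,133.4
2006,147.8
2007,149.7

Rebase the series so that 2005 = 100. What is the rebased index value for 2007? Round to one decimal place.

112.2

Rebased(2007) = 149.7 / 133.4 × 100 = 112.2189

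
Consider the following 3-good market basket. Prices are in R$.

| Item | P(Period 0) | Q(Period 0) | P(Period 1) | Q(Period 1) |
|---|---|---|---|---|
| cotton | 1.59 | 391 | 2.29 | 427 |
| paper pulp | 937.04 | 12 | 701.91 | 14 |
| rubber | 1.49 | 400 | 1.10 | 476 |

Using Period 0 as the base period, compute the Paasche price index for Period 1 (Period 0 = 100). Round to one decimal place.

Paasche price index uses current-period quantities as weights.
ΣP(Period 1)·Q(Period 1) = 2.29×427 + 701.91×14 + 1.10×476 = 977.83 + 9826.74 + 523.6 = 11328.17
ΣP(Period 0)·Q(Period 1) = 1.59×427 + 937.04×14 + 1.49×476 = 678.93 + 13118.56 + 709.24 = 14506.73
Index = 11328.17 / 14506.73 × 100 = 78.0891

78.1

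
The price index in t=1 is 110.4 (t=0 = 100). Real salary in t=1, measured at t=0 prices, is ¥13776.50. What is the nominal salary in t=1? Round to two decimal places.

15209.26

Nominal = Real × (Index/100) = 13776.50 × (110.4/100)
        = 13776.50 × 1.104 = 15209.2560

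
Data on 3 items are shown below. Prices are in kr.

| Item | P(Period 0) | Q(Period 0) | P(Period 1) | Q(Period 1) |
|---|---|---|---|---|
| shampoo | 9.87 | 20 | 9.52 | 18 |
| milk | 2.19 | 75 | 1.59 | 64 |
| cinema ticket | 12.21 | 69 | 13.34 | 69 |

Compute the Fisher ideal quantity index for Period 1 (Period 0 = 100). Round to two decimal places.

96.69

Laspeyres component (base-period weights):
ΣP(Period 0)Q(Period 1) = 9.87×18 + 2.19×64 + 12.21×69 = 177.66 + 140.16 + 842.49 = 1160.31
ΣP(Period 0)Q(Period 0) = 9.87×20 + 2.19×75 + 12.21×69 = 197.4 + 164.25 + 842.49 = 1204.14
L = 1160.31 / 1204.14 × 100 = 96.3601
Paasche component (current-period weights):
ΣP(Period 1)Q(Period 1) = 9.52×18 + 1.59×64 + 13.34×69 = 171.36 + 101.76 + 920.46 = 1193.58
ΣP(Period 1)Q(Period 0) = 9.52×20 + 1.59×75 + 13.34×69 = 190.4 + 119.25 + 920.46 = 1230.11
P = 1193.58 / 1230.11 × 100 = 97.0303
Fisher = √(L × P) = √(96.3601 × 97.0303) = 96.6946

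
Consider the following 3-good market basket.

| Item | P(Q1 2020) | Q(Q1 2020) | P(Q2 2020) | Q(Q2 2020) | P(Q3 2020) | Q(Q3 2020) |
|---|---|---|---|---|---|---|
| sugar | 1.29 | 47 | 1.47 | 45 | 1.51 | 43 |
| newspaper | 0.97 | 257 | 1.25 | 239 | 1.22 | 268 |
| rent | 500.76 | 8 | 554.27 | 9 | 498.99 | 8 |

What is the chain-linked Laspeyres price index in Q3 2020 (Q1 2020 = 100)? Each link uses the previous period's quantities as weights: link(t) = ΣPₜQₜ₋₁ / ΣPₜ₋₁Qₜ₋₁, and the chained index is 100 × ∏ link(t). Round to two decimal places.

101.28

Link Q1 2020→Q2 2020:
ΣP(Q2 2020)Q(Q1 2020) = 1.47×47 + 1.25×257 + 554.27×8 = 69.09 + 321.25 + 4434.16 = 4824.5
ΣP(Q1 2020)Q(Q1 2020) = 1.29×47 + 0.97×257 + 500.76×8 = 60.63 + 249.29 + 4006.08 = 4316
link = 4824.5/4316 = 1.117817
Link Q2 2020→Q3 2020:
ΣP(Q3 2020)Q(Q2 2020) = 1.51×45 + 1.22×239 + 498.99×9 = 67.95 + 291.58 + 4490.91 = 4850.44
ΣP(Q2 2020)Q(Q2 2020) = 1.47×45 + 1.25×239 + 554.27×9 = 66.15 + 298.75 + 4988.43 = 5353.33
link = 4850.44/5353.33 = 0.906060
Chained index = 100 × 1.117817 × 0.906060 = 101.2810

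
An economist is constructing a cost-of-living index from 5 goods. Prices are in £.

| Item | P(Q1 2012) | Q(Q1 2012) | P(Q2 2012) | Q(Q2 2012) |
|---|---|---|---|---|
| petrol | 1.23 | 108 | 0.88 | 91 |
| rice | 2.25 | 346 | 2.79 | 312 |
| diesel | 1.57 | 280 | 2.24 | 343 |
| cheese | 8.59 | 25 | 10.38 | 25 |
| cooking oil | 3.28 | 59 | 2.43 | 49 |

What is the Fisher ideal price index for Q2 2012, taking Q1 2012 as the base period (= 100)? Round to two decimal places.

120.10

Laspeyres component (base-period weights):
ΣP(Q2 2012)Q(Q1 2012) = 0.88×108 + 2.79×346 + 2.24×280 + 10.38×25 + 2.43×59 = 95.04 + 965.34 + 627.2 + 259.5 + 143.37 = 2090.45
ΣP(Q1 2012)Q(Q1 2012) = 1.23×108 + 2.25×346 + 1.57×280 + 8.59×25 + 3.28×59 = 132.84 + 778.5 + 439.6 + 214.75 + 193.52 = 1759.21
L = 2090.45 / 1759.21 × 100 = 118.8289
Paasche component (current-period weights):
ΣP(Q2 2012)Q(Q2 2012) = 0.88×91 + 2.79×312 + 2.24×343 + 10.38×25 + 2.43×49 = 80.08 + 870.48 + 768.32 + 259.5 + 119.07 = 2097.45
ΣP(Q1 2012)Q(Q2 2012) = 1.23×91 + 2.25×312 + 1.57×343 + 8.59×25 + 3.28×49 = 111.93 + 702 + 538.51 + 214.75 + 160.72 = 1727.91
P = 2097.45 / 1727.91 × 100 = 121.3865
Fisher = √(L × P) = √(118.8289 × 121.3865) = 120.1009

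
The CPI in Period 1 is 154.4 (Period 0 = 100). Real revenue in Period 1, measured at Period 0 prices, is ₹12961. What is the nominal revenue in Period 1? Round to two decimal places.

Nominal = Real × (Index/100) = 12961 × (154.4/100)
        = 12961 × 1.544 = 20011.7840

20011.78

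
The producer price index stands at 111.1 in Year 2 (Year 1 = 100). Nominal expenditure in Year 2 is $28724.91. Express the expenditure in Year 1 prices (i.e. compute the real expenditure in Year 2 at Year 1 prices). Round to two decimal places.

25855.00

Real = Nominal ÷ (Index/100) = 28724.91 ÷ (111.1/100)
     = 28724.91 ÷ 1.111 = 25855.0045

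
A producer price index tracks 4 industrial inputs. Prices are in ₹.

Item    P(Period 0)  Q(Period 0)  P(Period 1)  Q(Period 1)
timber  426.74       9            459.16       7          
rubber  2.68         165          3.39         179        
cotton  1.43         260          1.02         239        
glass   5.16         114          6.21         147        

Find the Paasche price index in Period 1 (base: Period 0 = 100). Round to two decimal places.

Paasche price index uses current-period quantities as weights.
ΣP(Period 1)·Q(Period 1) = 459.16×7 + 3.39×179 + 1.02×239 + 6.21×147 = 3214.12 + 606.81 + 243.78 + 912.87 = 4977.58
ΣP(Period 0)·Q(Period 1) = 426.74×7 + 2.68×179 + 1.43×239 + 5.16×147 = 2987.18 + 479.72 + 341.77 + 758.52 = 4567.19
Index = 4977.58 / 4567.19 × 100 = 108.9856

108.99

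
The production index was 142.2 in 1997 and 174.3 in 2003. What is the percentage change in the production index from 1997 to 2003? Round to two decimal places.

Change = (174.3 − 142.2) / 142.2 × 100
       = 32.1 / 142.2 × 100 = 22.5738%

22.57%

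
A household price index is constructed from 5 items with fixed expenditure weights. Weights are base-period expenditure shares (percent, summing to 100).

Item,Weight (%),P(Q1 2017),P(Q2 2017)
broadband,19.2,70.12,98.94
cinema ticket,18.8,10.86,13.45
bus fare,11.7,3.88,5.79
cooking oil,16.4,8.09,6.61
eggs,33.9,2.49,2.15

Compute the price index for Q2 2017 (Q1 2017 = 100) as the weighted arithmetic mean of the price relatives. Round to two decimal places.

110.51

broadband: 19.2 × (98.94/70.12) = 19.2 × 1.411010 = 27.0914
cinema ticket: 18.8 × (13.45/10.86) = 18.8 × 1.238490 = 23.2836
bus fare: 11.7 × (5.79/3.88) = 11.7 × 1.492268 = 17.4595
cooking oil: 16.4 × (6.61/8.09) = 16.4 × 0.817058 = 13.3998
eggs: 33.9 × (2.15/2.49) = 33.9 × 0.863454 = 29.2711
Index = Σ wᵢ·(p₁ᵢ/p₀ᵢ) = 27.0914 + 23.2836 + 17.4595 + 13.3998 + 29.2711 = 110.5054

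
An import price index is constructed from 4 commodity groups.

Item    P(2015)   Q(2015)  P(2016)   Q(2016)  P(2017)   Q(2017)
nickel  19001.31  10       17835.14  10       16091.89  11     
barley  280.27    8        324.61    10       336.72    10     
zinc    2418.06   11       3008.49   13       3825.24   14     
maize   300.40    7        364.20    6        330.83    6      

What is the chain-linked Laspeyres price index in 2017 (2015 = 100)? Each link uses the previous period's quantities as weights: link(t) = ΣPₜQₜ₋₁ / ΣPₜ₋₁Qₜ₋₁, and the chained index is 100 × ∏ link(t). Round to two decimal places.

94.99

Link 2015→2016:
ΣP(2016)Q(2015) = 17835.14×10 + 324.61×8 + 3008.49×11 + 364.20×7 = 178351.4 + 2596.88 + 33093.39 + 2549.4 = 216591.07
ΣP(2015)Q(2015) = 19001.31×10 + 280.27×8 + 2418.06×11 + 300.40×7 = 190013.1 + 2242.16 + 26598.66 + 2102.8 = 220956.72
link = 216591.07/220956.72 = 0.980242
Link 2016→2017:
ΣP(2017)Q(2016) = 16091.89×10 + 336.72×10 + 3825.24×13 + 330.83×6 = 160918.9 + 3367.2 + 49728.12 + 1984.98 = 215999.2
ΣP(2016)Q(2016) = 17835.14×10 + 324.61×10 + 3008.49×13 + 364.20×6 = 178351.4 + 3246.1 + 39110.37 + 2185.2 = 222893.07
link = 215999.2/222893.07 = 0.969071
Chained index = 100 × 0.980242 × 0.969071 = 94.9924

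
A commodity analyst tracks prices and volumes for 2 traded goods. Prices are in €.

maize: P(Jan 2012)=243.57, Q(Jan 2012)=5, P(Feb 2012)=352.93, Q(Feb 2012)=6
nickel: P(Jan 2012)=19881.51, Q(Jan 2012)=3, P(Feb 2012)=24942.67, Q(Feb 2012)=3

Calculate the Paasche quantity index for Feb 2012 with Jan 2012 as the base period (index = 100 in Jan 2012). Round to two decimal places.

Paasche quantity index uses current-period prices as weights.
ΣP(Feb 2012)·Q(Feb 2012) = 352.93×6 + 24942.67×3 = 2117.58 + 74828.01 = 76945.59
ΣP(Feb 2012)·Q(Jan 2012) = 352.93×5 + 24942.67×3 = 1764.65 + 74828.01 = 76592.66
Index = 76945.59 / 76592.66 × 100 = 100.4608

100.46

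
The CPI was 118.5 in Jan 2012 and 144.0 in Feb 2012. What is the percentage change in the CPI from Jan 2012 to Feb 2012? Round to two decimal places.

21.52%

Change = (144.0 − 118.5) / 118.5 × 100
       = 25.5 / 118.5 × 100 = 21.5190%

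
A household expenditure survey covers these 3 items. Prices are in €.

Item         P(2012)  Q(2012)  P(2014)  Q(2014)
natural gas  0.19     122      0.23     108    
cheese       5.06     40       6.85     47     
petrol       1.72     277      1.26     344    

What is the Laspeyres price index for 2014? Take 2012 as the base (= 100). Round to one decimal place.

92.7

Laspeyres price index uses base-period quantities as weights.
ΣP(2014)·Q(2012) = 0.23×122 + 6.85×40 + 1.26×277 = 28.06 + 274 + 349.02 = 651.08
ΣP(2012)·Q(2012) = 0.19×122 + 5.06×40 + 1.72×277 = 23.18 + 202.4 + 476.44 = 702.02
Index = 651.08 / 702.02 × 100 = 92.7438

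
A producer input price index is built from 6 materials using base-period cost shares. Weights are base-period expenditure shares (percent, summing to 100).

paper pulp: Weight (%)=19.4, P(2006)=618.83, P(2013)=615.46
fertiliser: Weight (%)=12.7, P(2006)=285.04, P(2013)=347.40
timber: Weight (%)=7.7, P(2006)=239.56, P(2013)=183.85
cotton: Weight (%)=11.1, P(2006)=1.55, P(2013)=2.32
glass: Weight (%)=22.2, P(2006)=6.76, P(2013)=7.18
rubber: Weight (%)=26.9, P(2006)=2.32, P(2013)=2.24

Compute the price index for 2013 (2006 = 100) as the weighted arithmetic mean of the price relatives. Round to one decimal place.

paper pulp: 19.4 × (615.46/618.83) = 19.4 × 0.994554 = 19.2944
fertiliser: 12.7 × (347.40/285.04) = 12.7 × 1.218776 = 15.4785
timber: 7.7 × (183.85/239.56) = 7.7 × 0.767449 = 5.9094
cotton: 11.1 × (2.32/1.55) = 11.1 × 1.496774 = 16.6142
glass: 22.2 × (7.18/6.76) = 22.2 × 1.062130 = 23.5793
rubber: 26.9 × (2.24/2.32) = 26.9 × 0.965517 = 25.9724
Index = Σ wᵢ·(p₁ᵢ/p₀ᵢ) = 19.2944 + 15.4785 + 5.9094 + 16.6142 + 23.5793 + 25.9724 = 106.8481

106.8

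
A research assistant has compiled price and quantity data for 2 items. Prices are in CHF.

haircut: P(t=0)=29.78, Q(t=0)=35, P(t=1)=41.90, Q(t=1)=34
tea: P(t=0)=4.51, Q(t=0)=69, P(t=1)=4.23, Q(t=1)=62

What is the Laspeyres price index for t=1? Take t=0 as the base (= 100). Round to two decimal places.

129.91

Laspeyres price index uses base-period quantities as weights.
ΣP(t=1)·Q(t=0) = 41.90×35 + 4.23×69 = 1466.5 + 291.87 = 1758.37
ΣP(t=0)·Q(t=0) = 29.78×35 + 4.51×69 = 1042.3 + 311.19 = 1353.49
Index = 1758.37 / 1353.49 × 100 = 129.9138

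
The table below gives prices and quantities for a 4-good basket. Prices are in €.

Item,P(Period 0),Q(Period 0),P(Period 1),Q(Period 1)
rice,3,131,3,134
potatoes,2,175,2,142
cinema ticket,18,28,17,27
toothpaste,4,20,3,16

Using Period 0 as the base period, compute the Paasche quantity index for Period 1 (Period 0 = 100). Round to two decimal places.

Paasche quantity index uses current-period prices as weights.
ΣP(Period 1)·Q(Period 1) = 3×134 + 2×142 + 17×27 + 3×16 = 402 + 284 + 459 + 48 = 1193
ΣP(Period 1)·Q(Period 0) = 3×131 + 2×175 + 17×28 + 3×20 = 393 + 350 + 476 + 60 = 1279
Index = 1193 / 1279 × 100 = 93.2760

93.28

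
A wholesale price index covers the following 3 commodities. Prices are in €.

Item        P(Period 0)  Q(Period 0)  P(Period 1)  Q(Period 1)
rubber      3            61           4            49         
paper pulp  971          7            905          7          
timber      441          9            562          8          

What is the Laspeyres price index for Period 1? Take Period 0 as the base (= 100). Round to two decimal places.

106.28

Laspeyres price index uses base-period quantities as weights.
ΣP(Period 1)·Q(Period 0) = 4×61 + 905×7 + 562×9 = 244 + 6335 + 5058 = 11637
ΣP(Period 0)·Q(Period 0) = 3×61 + 971×7 + 441×9 = 183 + 6797 + 3969 = 10949
Index = 11637 / 10949 × 100 = 106.2837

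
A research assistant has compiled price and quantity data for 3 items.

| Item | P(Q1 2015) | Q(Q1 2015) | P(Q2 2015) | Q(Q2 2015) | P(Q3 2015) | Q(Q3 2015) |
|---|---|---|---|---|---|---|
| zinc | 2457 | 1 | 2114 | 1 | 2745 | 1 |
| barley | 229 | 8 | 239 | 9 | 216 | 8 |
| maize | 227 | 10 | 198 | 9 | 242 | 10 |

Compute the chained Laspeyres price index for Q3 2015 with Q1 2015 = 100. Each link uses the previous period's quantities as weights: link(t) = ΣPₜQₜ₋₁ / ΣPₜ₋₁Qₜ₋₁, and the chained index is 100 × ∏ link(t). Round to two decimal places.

Link Q1 2015→Q2 2015:
ΣP(Q2 2015)Q(Q1 2015) = 2114×1 + 239×8 + 198×10 = 2114 + 1912 + 1980 = 6006
ΣP(Q1 2015)Q(Q1 2015) = 2457×1 + 229×8 + 227×10 = 2457 + 1832 + 2270 = 6559
link = 6006/6559 = 0.915688
Link Q2 2015→Q3 2015:
ΣP(Q3 2015)Q(Q2 2015) = 2745×1 + 216×9 + 242×9 = 2745 + 1944 + 2178 = 6867
ΣP(Q2 2015)Q(Q2 2015) = 2114×1 + 239×9 + 198×9 = 2114 + 2151 + 1782 = 6047
link = 6867/6047 = 1.135604
Chained index = 100 × 0.915688 × 1.135604 = 103.9860

103.99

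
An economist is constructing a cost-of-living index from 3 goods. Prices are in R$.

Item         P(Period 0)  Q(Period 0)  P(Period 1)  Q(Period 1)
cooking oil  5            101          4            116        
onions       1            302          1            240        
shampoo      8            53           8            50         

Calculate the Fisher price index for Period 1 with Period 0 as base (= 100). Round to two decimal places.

Laspeyres component (base-period weights):
ΣP(Period 1)Q(Period 0) = 4×101 + 1×302 + 8×53 = 404 + 302 + 424 = 1130
ΣP(Period 0)Q(Period 0) = 5×101 + 1×302 + 8×53 = 505 + 302 + 424 = 1231
L = 1130 / 1231 × 100 = 91.7953
Paasche component (current-period weights):
ΣP(Period 1)Q(Period 1) = 4×116 + 1×240 + 8×50 = 464 + 240 + 400 = 1104
ΣP(Period 0)Q(Period 1) = 5×116 + 1×240 + 8×50 = 580 + 240 + 400 = 1220
P = 1104 / 1220 × 100 = 90.4918
Fisher = √(L × P) = √(91.7953 × 90.4918) = 91.1412

91.14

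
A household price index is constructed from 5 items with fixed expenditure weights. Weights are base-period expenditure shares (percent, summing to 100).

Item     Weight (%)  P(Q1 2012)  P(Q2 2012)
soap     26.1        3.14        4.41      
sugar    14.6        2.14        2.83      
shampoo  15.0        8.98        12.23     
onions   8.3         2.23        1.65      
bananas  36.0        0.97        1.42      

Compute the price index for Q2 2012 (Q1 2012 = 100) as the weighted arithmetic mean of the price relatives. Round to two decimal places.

135.23

soap: 26.1 × (4.41/3.14) = 26.1 × 1.404459 = 36.6564
sugar: 14.6 × (2.83/2.14) = 14.6 × 1.322430 = 19.3075
shampoo: 15.0 × (12.23/8.98) = 15.0 × 1.361915 = 20.4287
onions: 8.3 × (1.65/2.23) = 8.3 × 0.739910 = 6.1413
bananas: 36.0 × (1.42/0.97) = 36.0 × 1.463918 = 52.7010
Index = Σ wᵢ·(p₁ᵢ/p₀ᵢ) = 36.6564 + 19.3075 + 20.4287 + 6.1413 + 52.7010 = 135.2349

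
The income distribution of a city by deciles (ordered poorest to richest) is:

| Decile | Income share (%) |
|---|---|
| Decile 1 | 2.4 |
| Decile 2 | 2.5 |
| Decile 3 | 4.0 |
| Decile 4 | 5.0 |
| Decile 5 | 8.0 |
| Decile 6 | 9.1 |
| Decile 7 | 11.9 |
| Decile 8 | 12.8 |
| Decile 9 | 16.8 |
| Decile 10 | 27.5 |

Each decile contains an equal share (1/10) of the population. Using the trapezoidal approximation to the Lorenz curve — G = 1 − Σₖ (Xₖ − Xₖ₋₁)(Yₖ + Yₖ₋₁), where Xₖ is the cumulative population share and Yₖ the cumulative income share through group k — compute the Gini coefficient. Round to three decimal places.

0.392

Cumulative income shares Yₖ: 0.0240, 0.0490, 0.0890, 0.1390, 0.2190, 0.3100, 0.4290, 0.5570, 0.7250, 1.0000
Σ (Xₖ−Xₖ₋₁)(Yₖ+Yₖ₋₁) = (1/10)(0.0240+0.0000) + (1/10)(0.0490+0.0240) + (1/10)(0.0890+0.0490) + (1/10)(0.1390+0.0890) + (1/10)(0.2190+0.1390) + (1/10)(0.3100+0.2190) + (1/10)(0.4290+0.3100) + (1/10)(0.5570+0.4290) + (1/10)(0.7250+0.5570) + (1/10)(1.0000+0.7250)
  = 0.0024 + 0.0073 + 0.0138 + 0.0228 + 0.0358 + 0.0529 + 0.0739 + 0.0986 + 0.1282 + 0.1725 = 0.6082
G = 1 − 0.6082 = 0.3918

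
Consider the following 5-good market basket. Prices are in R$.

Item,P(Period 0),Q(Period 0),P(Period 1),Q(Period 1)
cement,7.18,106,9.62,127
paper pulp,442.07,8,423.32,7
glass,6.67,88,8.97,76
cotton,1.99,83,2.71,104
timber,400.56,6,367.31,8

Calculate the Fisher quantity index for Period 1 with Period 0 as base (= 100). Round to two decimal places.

106.20

Laspeyres component (base-period weights):
ΣP(Period 0)Q(Period 1) = 7.18×127 + 442.07×7 + 6.67×76 + 1.99×104 + 400.56×8 = 911.86 + 3094.49 + 506.92 + 206.96 + 3204.48 = 7924.71
ΣP(Period 0)Q(Period 0) = 7.18×106 + 442.07×8 + 6.67×88 + 1.99×83 + 400.56×6 = 761.08 + 3536.56 + 586.96 + 165.17 + 2403.36 = 7453.13
L = 7924.71 / 7453.13 × 100 = 106.3273
Paasche component (current-period weights):
ΣP(Period 1)Q(Period 1) = 9.62×127 + 423.32×7 + 8.97×76 + 2.71×104 + 367.31×8 = 1221.74 + 2963.24 + 681.72 + 281.84 + 2938.48 = 8087.02
ΣP(Period 1)Q(Period 0) = 9.62×106 + 423.32×8 + 8.97×88 + 2.71×83 + 367.31×6 = 1019.72 + 3386.56 + 789.36 + 224.93 + 2203.86 = 7624.43
P = 8087.02 / 7624.43 × 100 = 106.0672
Fisher = √(L × P) = √(106.3273 × 106.0672) = 106.1972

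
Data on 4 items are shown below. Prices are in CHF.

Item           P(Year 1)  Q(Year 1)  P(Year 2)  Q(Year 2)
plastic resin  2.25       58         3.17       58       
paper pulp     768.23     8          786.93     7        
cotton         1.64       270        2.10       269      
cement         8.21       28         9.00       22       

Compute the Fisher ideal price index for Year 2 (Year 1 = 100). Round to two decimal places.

Laspeyres component (base-period weights):
ΣP(Year 2)Q(Year 1) = 3.17×58 + 786.93×8 + 2.10×270 + 9.00×28 = 183.86 + 6295.44 + 567 + 252 = 7298.3
ΣP(Year 1)Q(Year 1) = 2.25×58 + 768.23×8 + 1.64×270 + 8.21×28 = 130.5 + 6145.84 + 442.8 + 229.88 = 6949.02
L = 7298.3 / 6949.02 × 100 = 105.0263
Paasche component (current-period weights):
ΣP(Year 2)Q(Year 2) = 3.17×58 + 786.93×7 + 2.10×269 + 9.00×22 = 183.86 + 5508.51 + 564.9 + 198 = 6455.27
ΣP(Year 1)Q(Year 2) = 2.25×58 + 768.23×7 + 1.64×269 + 8.21×22 = 130.5 + 5377.61 + 441.16 + 180.62 = 6129.89
P = 6455.27 / 6129.89 × 100 = 105.3081
Fisher = √(L × P) = √(105.0263 × 105.3081) = 105.1671

105.17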